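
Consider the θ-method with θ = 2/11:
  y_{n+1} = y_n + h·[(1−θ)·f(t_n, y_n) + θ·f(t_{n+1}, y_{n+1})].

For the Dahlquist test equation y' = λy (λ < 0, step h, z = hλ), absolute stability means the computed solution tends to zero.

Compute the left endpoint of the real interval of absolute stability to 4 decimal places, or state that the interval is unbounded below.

z* = -3.1429.

Set f=λy, z=hλ:
  y_{n+1} = y_n + z·[9/11·y_n + 2/11·y_{n+1}] ⇒ (1 − 2/11z)y_{n+1} = (1 + 9/11z)y_n
  Hence R(z) = (1 + 9/11z)/(1 − 2/11z).

Solve |R(x)|<1 on ℝ⁻.
x=-1.18: |R|=0.0284
R=−1: 1+9/11x = −1+2/11x ⇒ -7/11x=2 ⇒ x=2/(-7/11)=-3.1429
Confirm numerically:
  x=-2.291: |R|=0.61731 <1
  x=-2.198: |R|=0.57041 <1
  x=-2.138: |R|=0.53954 <1
  x=-3.480: |R|=1.13140 >1
  x=-3.471: |R|=1.12802 >1
Interval (-3.1429, 0).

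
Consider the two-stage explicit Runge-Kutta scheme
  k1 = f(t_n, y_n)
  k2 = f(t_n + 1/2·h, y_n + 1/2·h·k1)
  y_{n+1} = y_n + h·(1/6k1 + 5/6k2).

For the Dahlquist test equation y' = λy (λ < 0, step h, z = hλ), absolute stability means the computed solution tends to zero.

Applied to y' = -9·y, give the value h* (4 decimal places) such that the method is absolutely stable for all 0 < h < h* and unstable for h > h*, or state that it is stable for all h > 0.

(-2.4000,0); λ=-9 ⇒ h* = (12/5)/9 = 0.2667.

With y'=λy (z=hλ):
  k1=λy_n ⇒ h·k1=z·y_n;  k2=λ(1+1/2z)y_n ⇒ h·k2=z(1+1/2z)y_n
  y_{n+1}/y_n = 1 + 1/6z + 5/6z(1+1/2z) = 1 + z + 5/12z²
  R(z) = 1 + z + 5/12z².

Boundary: |R(x)|=1, x<0.
x=-1.77: |R|=0.5354
R=1: x+5/12x²=0 ⇒ x=−12/5=-2.4000; min R=1−1/(4·5/12)=0.4000>−1
Confirm numerically:
  x=-2.139: |R|=0.76738 <1
  x=-1.967: |R|=0.64512 <1
  x=-1.622: |R|=0.47420 <1
  x=-2.991: |R|=1.73653 >1
  x=-2.730: |R|=1.37538 >1
  x=-2.524: |R|=1.13041 >1
Interval (-2.4000, 0).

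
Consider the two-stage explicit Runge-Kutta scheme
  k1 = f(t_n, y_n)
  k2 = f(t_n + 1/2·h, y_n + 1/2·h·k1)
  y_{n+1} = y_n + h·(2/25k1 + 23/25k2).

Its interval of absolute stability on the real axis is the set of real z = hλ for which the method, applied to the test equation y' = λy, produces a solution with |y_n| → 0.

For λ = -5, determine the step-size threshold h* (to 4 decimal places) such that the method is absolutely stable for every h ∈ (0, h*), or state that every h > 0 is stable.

(-2.1739,0); λ=-5 ⇒ h* = (50/23)/5 = 0.4348.

On y'=λy, z=hλ:
  k1=λy_n ⇒ h·k1=z·y_n;  k2=λ(1+1/2z)y_n ⇒ h·k2=z(1+1/2z)y_n
  y_{n+1}/y_n = 1 + 2/25z + 23/25z(1+1/2z) = 1 + z + 23/50z²
  R(z) = 1 + z + 23/50z².

Solve |R(x)|<1 on ℝ⁻.
x=-1.05: |R|=0.4572
R=1: x+23/50x²=0 ⇒ x=−50/23=-2.1739; min R=1−1/(4·23/50)=0.4565>−1
Confirm numerically:
  x=-2.033: |R|=0.86822 <1
  x=-1.844: |R|=0.72015 <1
  x=-1.342: |R|=0.48644 <1
  x=-1.158: |R|=0.45884 <1
  x=-2.292: |R|=1.12450 >1
  x=-2.273: |R|=1.10360 >1
Interval (-2.1739, 0).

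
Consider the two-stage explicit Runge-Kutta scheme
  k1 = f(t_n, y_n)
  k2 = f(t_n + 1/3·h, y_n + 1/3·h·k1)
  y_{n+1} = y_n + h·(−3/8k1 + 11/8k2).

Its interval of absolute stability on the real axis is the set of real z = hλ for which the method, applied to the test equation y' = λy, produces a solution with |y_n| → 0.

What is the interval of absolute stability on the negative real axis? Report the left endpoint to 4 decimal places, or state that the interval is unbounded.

(-2.1818, 0).

Set f=λy, z=hλ:
  k1=λy_n ⇒ h·k1=z·y_n;  k2=λ(1+1/3z)y_n ⇒ h·k2=z(1+1/3z)y_n
  y_{n+1}/y_n = 1 − 3/8z + 11/8z(1+1/3z) = 1 + z + 11/24z²
  Hence R(z) = 1 + z + 11/24z².

Find x<0 with |R(x)|<1.
x=-0.45: |R|=0.6428
R=1: x+11/24x²=0 ⇒ x=−24/11=-2.1818; min R=1−1/(4·11/24)=0.4545>−1
Confirm numerically:
  x=-1.733: |R|=0.64351 <1
  x=-1.640: |R|=0.59273 <1
  x=-1.194: |R|=0.45942 <1
  x=-0.974: |R|=0.46081 <1
  x=-2.609: |R|=1.51082 >1
  x=-2.429: |R|=1.27519 >1
Interval (-2.1818, 0).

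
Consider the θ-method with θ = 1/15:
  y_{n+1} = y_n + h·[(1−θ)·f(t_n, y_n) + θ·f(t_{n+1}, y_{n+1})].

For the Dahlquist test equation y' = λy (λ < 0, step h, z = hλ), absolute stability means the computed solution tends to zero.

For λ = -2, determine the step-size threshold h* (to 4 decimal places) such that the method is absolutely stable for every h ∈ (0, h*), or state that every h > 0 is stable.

(-2.3077,0); λ=-2 ⇒ h* = (30/13)/2 = 1.1538.

With y'=λy (z=hλ):
  y_{n+1} = y_n + z·[14/15·y_n + 1/15·y_{n+1}] ⇒ (1 − 1/15z)y_{n+1} = (1 + 14/15z)y_n
  ⇒ R(z) = (1 + 14/15z)/(1 − 1/15z).

Solve |R(x)|<1 on ℝ⁻.
x=-0.6: |R|=0.4231
R=−1: 1+14/15x = −1+1/15x ⇒ -13/15x=2 ⇒ x=2/(-13/15)=-2.3077
Confirm numerically:
  x=-2.117: |R|=0.85517 <1
  x=-1.873: |R|=0.66509 <1
  x=-1.265: |R|=0.16662 <1
  x=-0.959: |R|=0.09863 <1
  x=-2.902: |R|=1.43157 >1
  x=-2.697: |R|=1.28598 >1
  x=-2.333: |R|=1.01898 >1
Stable set (-2.3077, 0).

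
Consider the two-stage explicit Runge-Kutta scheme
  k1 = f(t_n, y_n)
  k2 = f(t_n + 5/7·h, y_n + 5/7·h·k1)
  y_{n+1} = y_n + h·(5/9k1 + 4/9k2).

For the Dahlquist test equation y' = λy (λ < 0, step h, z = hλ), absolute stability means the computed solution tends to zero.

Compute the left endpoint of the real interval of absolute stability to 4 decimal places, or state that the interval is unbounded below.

left endpoint -3.1500.

Set f=λy, z=hλ:
  k1=λy_n ⇒ h·k1=z·y_n;  k2=λ(1+5/7z)y_n ⇒ h·k2=z(1+5/7z)y_n
  y_{n+1}/y_n = 1 + 5/9z + 4/9z(1+5/7z) = 1 + z + 20/63z²
  Hence R(z) = 1 + z + 20/63z².

Need |R(x)|<1, x<0.
x=-0.45: |R|=0.6143
R=1: x+20/63x²=0 ⇒ x=−63/20=-3.1500; min R=1−1/(4·20/63)=0.2125>−1
Confirm numerically:
  x=-2.077: |R|=0.29250 <1
  x=-1.626: |R|=0.21333 <1
  x=-1.375: |R|=0.22520 <1
  x=-3.513: |R|=1.40483 >1
  x=-3.503: |R|=1.39256 >1
Stable set (-3.1500, 0).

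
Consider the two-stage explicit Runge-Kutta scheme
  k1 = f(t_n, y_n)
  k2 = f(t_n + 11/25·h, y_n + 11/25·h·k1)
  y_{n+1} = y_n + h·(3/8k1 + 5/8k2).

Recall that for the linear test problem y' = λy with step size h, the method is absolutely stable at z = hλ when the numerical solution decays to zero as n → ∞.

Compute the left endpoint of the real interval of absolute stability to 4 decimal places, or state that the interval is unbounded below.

z* = -3.6364.

Test eqn y'=λy, z=hλ:
  k1=λy_n ⇒ h·k1=z·y_n;  k2=λ(1+11/25z)y_n ⇒ h·k2=z(1+11/25z)y_n
  y_{n+1}/y_n = 1 + 3/8z + 5/8z(1+11/25z) = 1 + z + 11/40z²
  Hence R(z) = 1 + z + 11/40z².

Boundary: |R(x)|=1, x<0.
x=-1.12: |R|=0.2250
R=1: x+11/40x²=0 ⇒ x=−40/11=-3.6364; min R=1−1/(4·11/40)=0.0909>−1
Confirm numerically:
  x=-2.793: |R|=0.35223 <1
  x=-2.407: |R|=0.18625 <1
  x=-2.089: |R|=0.11108 <1
  x=-2.013: |R|=0.10135 <1
  x=-4.226: |R|=1.68525 >1
  x=-3.680: |R|=1.04416 >1
Stable set (-3.6364, 0).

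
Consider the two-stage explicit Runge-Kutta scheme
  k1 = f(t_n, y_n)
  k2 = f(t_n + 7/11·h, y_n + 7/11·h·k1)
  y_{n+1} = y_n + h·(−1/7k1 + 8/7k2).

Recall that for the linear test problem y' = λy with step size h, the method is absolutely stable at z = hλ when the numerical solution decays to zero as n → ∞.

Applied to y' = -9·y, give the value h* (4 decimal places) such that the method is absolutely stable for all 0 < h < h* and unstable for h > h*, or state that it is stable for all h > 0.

Test eqn y'=λy, z=hλ:
  k1=λy_n ⇒ h·k1=z·y_n;  k2=λ(1+7/11z)y_n ⇒ h·k2=z(1+7/11z)y_n
  y_{n+1}/y_n = 1 − 1/7z + 8/7z(1+7/11z) = 1 + z + 8/11z²
  R(z) = 1 + z + 8/11z².

Find x<0 with |R(x)|<1.
x=-0.78: |R|=0.6625
R=1: x+8/11x²=0 ⇒ x=−11/8=-1.3750; min R=1−1/(4·8/11)=0.6562>−1
Confirm numerically:
  x=-1.344: |R|=0.96970 <1
  x=-1.168: |R|=0.82416 <1
  x=-1.056: |R|=0.75501 <1
  x=-1.554: |R|=1.20230 >1
  x=-1.400: |R|=1.02545 >1
Stable set (-1.3750, 0).

(-1.3750,0); λ=-9 ⇒ h* = (11/8)/9 = 0.1528.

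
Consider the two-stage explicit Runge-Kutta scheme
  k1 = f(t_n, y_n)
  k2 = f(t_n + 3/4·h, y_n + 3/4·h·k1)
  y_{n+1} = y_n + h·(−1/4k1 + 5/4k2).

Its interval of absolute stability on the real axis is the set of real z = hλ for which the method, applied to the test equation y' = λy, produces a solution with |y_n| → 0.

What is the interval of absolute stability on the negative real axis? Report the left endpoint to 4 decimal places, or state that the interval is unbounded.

z∈(-1.0667,0).

Test eqn y'=λy, z=hλ:
  k1=λy_n ⇒ h·k1=z·y_n;  k2=λ(1+3/4z)y_n ⇒ h·k2=z(1+3/4z)y_n
  y_{n+1}/y_n = 1 − 1/4z + 5/4z(1+3/4z) = 1 + z + 15/16z²
  R(z) = 1 + z + 15/16z².

Need |R(x)|<1, x<0.
x=-0.85: |R|=0.8273
R=1: x+15/16x²=0 ⇒ x=−16/15=-1.0667; min R=1−1/(4·15/16)=0.7333>−1
Confirm numerically:
  x=-0.847: |R|=0.82557 <1
  x=-0.805: |R|=0.80252 <1
  x=-0.804: |R|=0.80202 <1
  x=-0.577: |R|=0.73512 <1
  x=-1.613: |R|=1.82616 >1
  x=-1.470: |R|=1.55584 >1
So |R|<1 on (-1.0667, 0).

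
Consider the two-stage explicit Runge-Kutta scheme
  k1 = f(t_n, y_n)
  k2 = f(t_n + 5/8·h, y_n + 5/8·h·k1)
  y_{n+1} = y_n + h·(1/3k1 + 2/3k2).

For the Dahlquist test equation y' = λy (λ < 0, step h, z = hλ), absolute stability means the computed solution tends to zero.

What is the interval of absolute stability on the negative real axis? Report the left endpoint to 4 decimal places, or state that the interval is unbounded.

z∈(-2.4000,0).

On y'=λy, z=hλ:
  k1=λy_n ⇒ h·k1=z·y_n;  k2=λ(1+5/8z)y_n ⇒ h·k2=z(1+5/8z)y_n
  y_{n+1}/y_n = 1 + 1/3z + 2/3z(1+5/8z) = 1 + z + 5/12z²
  ⇒ R(z) = 1 + z + 5/12z².

Solve |R(x)|<1 on ℝ⁻.
x=-1.47: |R|=0.4304
R=1: x+5/12x²=0 ⇒ x=−12/5=-2.4000; min R=1−1/(4·5/12)=0.4000>−1
Confirm numerically:
  x=-2.349: |R|=0.95008 <1
  x=-1.918: |R|=0.61480 <1
  x=-1.248: |R|=0.40096 <1
  x=-2.975: |R|=1.71276 >1
  x=-2.796: |R|=1.46134 >1
Stable set (-2.4000, 0).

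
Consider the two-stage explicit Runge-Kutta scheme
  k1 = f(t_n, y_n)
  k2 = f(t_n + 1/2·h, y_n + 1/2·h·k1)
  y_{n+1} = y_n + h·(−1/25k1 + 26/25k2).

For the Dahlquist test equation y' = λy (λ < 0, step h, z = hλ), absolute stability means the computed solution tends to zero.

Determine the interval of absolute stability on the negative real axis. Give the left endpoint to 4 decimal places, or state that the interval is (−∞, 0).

Test eqn y'=λy, z=hλ:
  k1=λy_n ⇒ h·k1=z·y_n;  k2=λ(1+1/2z)y_n ⇒ h·k2=z(1+1/2z)y_n
  y_{n+1}/y_n = 1 − 1/25z + 26/25z(1+1/2z) = 1 + z + 13/25z²
  ⇒ R(z) = 1 + z + 13/25z².

Solve |R(x)|<1 on ℝ⁻.
x=-1.61: |R|=0.7379
R=1: x+13/25x²=0 ⇒ x=−25/13=-1.9231; min R=1−1/(4·13/25)=0.5192>−1
Confirm numerically:
  x=-1.311: |R|=0.58273 <1
  x=-1.269: |R|=0.56839 <1
  x=-1.010: |R|=0.52045 <1
  x=-0.970: |R|=0.51927 <1
  x=-2.365: |R|=1.54348 >1
  x=-2.181: |R|=1.29252 >1
  x=-2.180: |R|=1.29125 >1
Interval (-1.9231, 0).

z∈(-1.9231,0).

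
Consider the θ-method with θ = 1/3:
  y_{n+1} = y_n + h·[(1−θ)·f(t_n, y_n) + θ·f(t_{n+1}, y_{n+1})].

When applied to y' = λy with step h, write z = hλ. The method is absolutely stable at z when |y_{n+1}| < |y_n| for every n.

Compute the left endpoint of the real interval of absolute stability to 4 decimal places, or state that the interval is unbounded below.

On y'=λy, z=hλ:
  y_{n+1} = y_n + z·[2/3·y_n + 1/3·y_{n+1}] ⇒ (1 − 1/3z)y_{n+1} = (1 + 2/3z)y_n
  so R(z) = (1 + 2/3z)/(1 − 1/3z).

Boundary: |R(x)|=1, x<0.
x=-1.62: |R|=0.0519
R=−1: 1+2/3x = −1+1/3x ⇒ -1/3x=2 ⇒ x=2/(-1/3)=-6.0000
Confirm numerically:
  x=-5.355: |R|=0.92280 <1
  x=-4.945: |R|=0.86721 <1
  x=-3.591: |R|=0.63450 <1
  x=-2.763: |R|=0.43831 <1
  x=-6.574: |R|=1.05995 >1
  x=-6.502: |R|=1.05283 >1
  x=-6.088: |R|=1.00968 >1
So |R|<1 on (-6.0000, 0).

z* = -6.0000.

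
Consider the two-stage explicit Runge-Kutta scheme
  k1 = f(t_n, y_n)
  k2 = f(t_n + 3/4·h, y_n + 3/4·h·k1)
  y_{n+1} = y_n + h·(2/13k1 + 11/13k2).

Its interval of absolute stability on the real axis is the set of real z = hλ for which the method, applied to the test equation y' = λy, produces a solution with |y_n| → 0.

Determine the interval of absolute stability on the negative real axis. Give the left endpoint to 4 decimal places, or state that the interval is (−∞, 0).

z∈(-1.5758,0).

On y'=λy, z=hλ:
  k1=λy_n ⇒ h·k1=z·y_n;  k2=λ(1+3/4z)y_n ⇒ h·k2=z(1+3/4z)y_n
  y_{n+1}/y_n = 1 + 2/13z + 11/13z(1+3/4z) = 1 + z + 33/52z²
  Hence R(z) = 1 + z + 33/52z².

Find x<0 with |R(x)|<1.
x=-0.89: |R|=0.6127
R=1: x+33/52x²=0 ⇒ x=−52/33=-1.5758; min R=1−1/(4·33/52)=0.6061>−1
Confirm numerically:
  x=-1.398: |R|=0.84229 <1
  x=-1.386: |R|=0.83309 <1
  x=-1.150: |R|=0.68928 <1
  x=-0.954: |R|=0.62357 <1
  x=-1.767: |R|=1.21445 >1
  x=-1.733: |R|=1.17293 >1
Interval (-1.5758, 0).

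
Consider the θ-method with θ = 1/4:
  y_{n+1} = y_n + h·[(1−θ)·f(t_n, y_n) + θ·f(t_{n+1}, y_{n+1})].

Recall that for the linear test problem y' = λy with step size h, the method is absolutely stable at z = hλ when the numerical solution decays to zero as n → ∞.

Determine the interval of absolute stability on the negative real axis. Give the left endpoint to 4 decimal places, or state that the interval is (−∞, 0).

(-4.0000, 0).

On y'=λy, z=hλ:
  y_{n+1} = y_n + z·[3/4·y_n + 1/4·y_{n+1}] ⇒ (1 − 1/4z)y_{n+1} = (1 + 3/4z)y_n
  R(z) = (1 + 3/4z)/(1 − 1/4z).

Find x<0 with |R(x)|<1.
x=-0.52: |R|=0.5398
R=−1: 1+3/4x = −1+1/4x ⇒ -1/2x=2 ⇒ x=2/(-1/2)=-4.0000
Confirm numerically:
  x=-3.762: |R|=0.93868 <1
  x=-2.425: |R|=0.50973 <1
  x=-2.019: |R|=0.34175 <1
  x=-4.216: |R|=1.05258 >1
  x=-4.124: |R|=1.03053 >1
Interval (-4.0000, 0).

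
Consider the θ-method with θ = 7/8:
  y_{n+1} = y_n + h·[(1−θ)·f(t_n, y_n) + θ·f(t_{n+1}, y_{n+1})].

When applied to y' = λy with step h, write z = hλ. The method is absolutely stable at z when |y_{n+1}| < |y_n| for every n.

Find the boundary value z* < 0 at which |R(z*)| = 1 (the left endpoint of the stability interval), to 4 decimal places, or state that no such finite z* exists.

(−∞, 0) — no finite endpoint.

Set f=λy, z=hλ:
  y_{n+1} = y_n + z·[1/8·y_n + 7/8·y_{n+1}] ⇒ (1 − 7/8z)y_{n+1} = (1 + 1/8z)y_n
  so R(z) = (1 + 1/8z)/(1 − 7/8z).

Find x<0 with |R(x)|<1.
x=-1.56: |R|=0.3404
x=-2: |R|=0.2727
x=-10: |R|=0.0256
x=-100: |R|=0.1299
θ=7/8≥1/2 ⇒ |1+1/8x|<|1−7/8x| ∀x<0 ⇒ stable on all of ℝ⁻.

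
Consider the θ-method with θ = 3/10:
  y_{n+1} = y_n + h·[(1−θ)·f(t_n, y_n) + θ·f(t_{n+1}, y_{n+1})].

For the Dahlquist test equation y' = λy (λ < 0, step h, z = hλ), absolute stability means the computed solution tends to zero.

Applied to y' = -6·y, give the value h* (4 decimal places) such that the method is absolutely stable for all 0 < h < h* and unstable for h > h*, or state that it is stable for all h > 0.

(-5.0000,0); λ=-6 ⇒ h* = (5)/6 = 0.8333.

With y'=λy (z=hλ):
  y_{n+1} = y_n + z·[7/10·y_n + 3/10·y_{n+1}] ⇒ (1 − 3/10z)y_{n+1} = (1 + 7/10z)y_n
  ⇒ R(z) = (1 + 7/10z)/(1 − 3/10z).

Boundary: |R(x)|=1, x<0.
x=-1.22: |R|=0.1069
R=−1: 1+7/10x = −1+3/10x ⇒ -2/5x=2 ⇒ x=2/(-2/5)=-5.0000
Confirm numerically:
  x=-3.291: |R|=0.65602 <1
  x=-3.167: |R|=0.62402 <1
  x=-2.796: |R|=0.52056 <1
  x=-2.794: |R|=0.51997 <1
  x=-5.589: |R|=1.08802 >1
  x=-5.480: |R|=1.07262 >1
  x=-5.056: |R|=1.00890 >1
So |R|<1 on (-5.0000, 0).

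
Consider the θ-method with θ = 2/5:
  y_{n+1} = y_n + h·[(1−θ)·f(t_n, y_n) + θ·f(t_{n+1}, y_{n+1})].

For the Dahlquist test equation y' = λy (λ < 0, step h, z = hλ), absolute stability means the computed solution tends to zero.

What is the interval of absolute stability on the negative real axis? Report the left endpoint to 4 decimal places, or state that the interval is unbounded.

On y'=λy, z=hλ:
  y_{n+1} = y_n + z·[3/5·y_n + 2/5·y_{n+1}] ⇒ (1 − 2/5z)y_{n+1} = (1 + 3/5z)y_n
  R(z) = (1 + 3/5z)/(1 − 2/5z).

Find x<0 with |R(x)|<1.
x=-0.73: |R|=0.4350
R=−1: 1+3/5x = −1+2/5x ⇒ -1/5x=2 ⇒ x=2/(-1/5)=-10.0000
Confirm numerically:
  x=-9.918: |R|=0.99670 <1
  x=-7.328: |R|=0.86406 <1
  x=-7.254: |R|=0.85924 <1
  x=-5.020: |R|=0.66888 <1
  x=-10.530: |R|=1.02034 >1
  x=-10.175: |R|=1.00690 >1
Interval (-10.0000, 0).

(-10.0000, 0).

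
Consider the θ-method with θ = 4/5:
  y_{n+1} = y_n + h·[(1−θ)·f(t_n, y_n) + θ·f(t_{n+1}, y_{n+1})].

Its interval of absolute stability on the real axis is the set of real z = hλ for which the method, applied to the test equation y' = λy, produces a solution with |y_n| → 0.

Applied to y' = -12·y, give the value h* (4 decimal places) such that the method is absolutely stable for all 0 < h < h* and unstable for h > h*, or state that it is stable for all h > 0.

interval (−∞, 0). Any h>0 works for λ=-12.

Set f=λy, z=hλ:
  y_{n+1} = y_n + z·[1/5·y_n + 4/5·y_{n+1}] ⇒ (1 − 4/5z)y_{n+1} = (1 + 1/5z)y_n
  ⇒ R(z) = (1 + 1/5z)/(1 − 4/5z).

Solve |R(x)|<1 on ℝ⁻.
x=-1.07: |R|=0.4235
x=-2: |R|=0.2308
x=-10: |R|=0.1111
x=-100: |R|=0.2346
θ=4/5≥1/2 ⇒ |1+1/5x|<|1−4/5x| ∀x<0 ⇒ unbounded interval.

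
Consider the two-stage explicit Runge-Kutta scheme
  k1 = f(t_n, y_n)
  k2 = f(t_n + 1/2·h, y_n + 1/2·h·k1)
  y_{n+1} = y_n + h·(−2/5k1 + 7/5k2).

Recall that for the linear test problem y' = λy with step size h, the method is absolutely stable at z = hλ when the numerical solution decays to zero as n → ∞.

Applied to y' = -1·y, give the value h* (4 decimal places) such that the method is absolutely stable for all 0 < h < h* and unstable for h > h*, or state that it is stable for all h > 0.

With y'=λy (z=hλ):
  k1=λy_n ⇒ h·k1=z·y_n;  k2=λ(1+1/2z)y_n ⇒ h·k2=z(1+1/2z)y_n
  y_{n+1}/y_n = 1 − 2/5z + 7/5z(1+1/2z) = 1 + z + 7/10z²
  so R(z) = 1 + z + 7/10z².

Need |R(x)|<1, x<0.
x=-0.82: |R|=0.6507
R=1: x+7/10x²=0 ⇒ x=−10/7=-1.4286; min R=1−1/(4·7/10)=0.6429>−1
Confirm numerically:
  x=-1.403: |R|=0.97489 <1
  x=-0.721: |R|=0.64289 <1
  x=-0.622: |R|=0.64882 <1
  x=-1.978: |R|=1.76074 >1
  x=-1.634: |R|=1.23497 >1
  x=-1.582: |R|=1.16991 >1
Stable set (-1.4286, 0).

(-1.4286,0); λ=-1 ⇒ h* = (10/7)/1 = 1.4286.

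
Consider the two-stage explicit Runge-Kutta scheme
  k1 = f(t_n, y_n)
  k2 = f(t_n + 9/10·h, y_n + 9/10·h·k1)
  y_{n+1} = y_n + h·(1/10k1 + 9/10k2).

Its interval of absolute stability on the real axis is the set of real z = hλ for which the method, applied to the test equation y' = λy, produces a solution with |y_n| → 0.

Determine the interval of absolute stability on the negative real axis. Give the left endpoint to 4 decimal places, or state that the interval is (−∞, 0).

(-1.2346, 0).

Set f=λy, z=hλ:
  k1=λy_n ⇒ h·k1=z·y_n;  k2=λ(1+9/10z)y_n ⇒ h·k2=z(1+9/10z)y_n
  y_{n+1}/y_n = 1 + 1/10z + 9/10z(1+9/10z) = 1 + z + 81/100z²
  R(z) = 1 + z + 81/100z².

Need |R(x)|<1, x<0.
x=-1.43: |R|=1.2264
R=1: x+81/100x²=0 ⇒ x=−100/81=-1.2346; min R=1−1/(4·81/100)=0.6914>−1
Confirm numerically:
  x=-1.204: |R|=0.97019 <1
  x=-0.758: |R|=0.70740 <1
  x=-0.735: |R|=0.70258 <1
  x=-0.582: |R|=0.69237 <1
  x=-1.529: |R|=1.36465 >1
  x=-1.527: |R|=1.36170 >1
Stable set (-1.2346, 0).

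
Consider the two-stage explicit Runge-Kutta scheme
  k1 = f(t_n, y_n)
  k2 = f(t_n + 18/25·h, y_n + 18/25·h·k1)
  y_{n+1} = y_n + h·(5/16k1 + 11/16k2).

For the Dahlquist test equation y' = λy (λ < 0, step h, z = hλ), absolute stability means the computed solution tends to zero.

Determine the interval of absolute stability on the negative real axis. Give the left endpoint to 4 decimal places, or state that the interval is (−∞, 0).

Set f=λy, z=hλ:
  k1=λy_n ⇒ h·k1=z·y_n;  k2=λ(1+18/25z)y_n ⇒ h·k2=z(1+18/25z)y_n
  y_{n+1}/y_n = 1 + 5/16z + 11/16z(1+18/25z) = 1 + z + 99/200z²
  so R(z) = 1 + z + 99/200z².

Find x<0 with |R(x)|<1.
x=-1.78: |R|=0.7884
R=1: x+99/200x²=0 ⇒ x=−200/99=-2.0202; min R=1−1/(4·99/200)=0.4949>−1
Confirm numerically:
  x=-1.979: |R|=0.95964 <1
  x=-1.623: |R|=0.68089 <1
  x=-1.087: |R|=0.49788 <1
  x=-0.998: |R|=0.49502 <1
  x=-2.490: |R|=1.57905 >1
  x=-2.238: |R|=1.24128 >1
Stable set (-2.0202, 0).

z∈(-2.0202,0).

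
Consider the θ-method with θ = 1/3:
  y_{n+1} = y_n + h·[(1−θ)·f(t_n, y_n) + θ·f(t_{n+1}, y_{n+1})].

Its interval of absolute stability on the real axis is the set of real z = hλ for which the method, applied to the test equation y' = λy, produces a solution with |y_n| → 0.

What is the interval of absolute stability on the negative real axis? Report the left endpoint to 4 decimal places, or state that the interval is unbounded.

(-6.0000, 0).

With y'=λy (z=hλ):
  y_{n+1} = y_n + z·[2/3·y_n + 1/3·y_{n+1}] ⇒ (1 − 1/3z)y_{n+1} = (1 + 2/3z)y_n
  so R(z) = (1 + 2/3z)/(1 − 1/3z).

Solve |R(x)|<1 on ℝ⁻.
x=-1.02: |R|=0.2388
R=−1: 1+2/3x = −1+1/3x ⇒ -1/3x=2 ⇒ x=2/(-1/3)=-6.0000
Confirm numerically:
  x=-5.141: |R|=0.89448 <1
  x=-4.386: |R|=0.78148 <1
  x=-3.931: |R|=0.70149 <1
  x=-6.357: |R|=1.03815 >1
  x=-6.097: |R|=1.01066 >1
Stable set (-6.0000, 0).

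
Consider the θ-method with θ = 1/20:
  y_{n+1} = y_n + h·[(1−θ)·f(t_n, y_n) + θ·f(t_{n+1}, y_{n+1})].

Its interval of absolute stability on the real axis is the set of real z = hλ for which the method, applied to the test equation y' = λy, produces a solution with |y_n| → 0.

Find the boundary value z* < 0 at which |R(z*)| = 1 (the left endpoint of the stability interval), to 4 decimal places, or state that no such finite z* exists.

Test eqn y'=λy, z=hλ:
  y_{n+1} = y_n + z·[19/20·y_n + 1/20·y_{n+1}] ⇒ (1 − 1/20z)y_{n+1} = (1 + 19/20z)y_n
  Hence R(z) = (1 + 19/20z)/(1 − 1/20z).

Boundary: |R(x)|=1, x<0.
x=-1.33: |R|=0.2471
R=−1: 1+19/20x = −1+1/20x ⇒ -9/10x=2 ⇒ x=2/(-9/10)=-2.2222
Confirm numerically:
  x=-1.354: |R|=0.26815 <1
  x=-1.318: |R|=0.23651 <1
  x=-1.048: |R|=0.00418 <1
  x=-2.349: |R|=1.10211 >1
  x=-2.291: |R|=1.05554 >1
Interval (-2.2222, 0).

left endpoint -2.2222.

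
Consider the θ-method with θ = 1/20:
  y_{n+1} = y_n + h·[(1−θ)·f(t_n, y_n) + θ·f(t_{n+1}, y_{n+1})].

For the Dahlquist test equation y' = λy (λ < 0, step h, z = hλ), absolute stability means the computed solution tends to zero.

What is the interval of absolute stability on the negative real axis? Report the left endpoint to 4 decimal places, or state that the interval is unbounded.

z∈(-2.2222,0).

On y'=λy, z=hλ:
  y_{n+1} = y_n + z·[19/20·y_n + 1/20·y_{n+1}] ⇒ (1 − 1/20z)y_{n+1} = (1 + 19/20z)y_n
  ⇒ R(z) = (1 + 19/20z)/(1 − 1/20z).

Find x<0 with |R(x)|<1.
x=-1.67: |R|=0.5413
R=−1: 1+19/20x = −1+1/20x ⇒ -9/10x=2 ⇒ x=2/(-9/10)=-2.2222
Confirm numerically:
  x=-2.132: |R|=0.92662 <1
  x=-1.648: |R|=0.52254 <1
  x=-1.307: |R|=0.22683 <1
  x=-0.982: |R|=0.06396 <1
  x=-2.705: |R|=1.38274 >1
  x=-2.569: |R|=1.27657 >1
  x=-2.313: |R|=1.07323 >1
Interval (-2.2222, 0).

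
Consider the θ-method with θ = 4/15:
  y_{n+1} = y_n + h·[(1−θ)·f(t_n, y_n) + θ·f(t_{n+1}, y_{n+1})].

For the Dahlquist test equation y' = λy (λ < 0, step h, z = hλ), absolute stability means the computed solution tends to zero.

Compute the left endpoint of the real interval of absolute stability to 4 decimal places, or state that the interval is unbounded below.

z* = -4.2857.

With y'=λy (z=hλ):
  y_{n+1} = y_n + z·[11/15·y_n + 4/15·y_{n+1}] ⇒ (1 − 4/15z)y_{n+1} = (1 + 11/15z)y_n
  Hence R(z) = (1 + 11/15z)/(1 − 4/15z).

Find x<0 with |R(x)|<1.
x=-0.58: |R|=0.4977
R=−1: 1+11/15x = −1+4/15x ⇒ -7/15x=2 ⇒ x=2/(-7/15)=-4.2857
Confirm numerically:
  x=-3.470: |R|=0.80229 <1
  x=-2.274: |R|=0.41559 <1
  x=-1.992: |R|=0.30094 <1
  x=-4.734: |R|=1.09247 >1
  x=-4.411: |R|=1.02687 >1
Interval (-4.2857, 0).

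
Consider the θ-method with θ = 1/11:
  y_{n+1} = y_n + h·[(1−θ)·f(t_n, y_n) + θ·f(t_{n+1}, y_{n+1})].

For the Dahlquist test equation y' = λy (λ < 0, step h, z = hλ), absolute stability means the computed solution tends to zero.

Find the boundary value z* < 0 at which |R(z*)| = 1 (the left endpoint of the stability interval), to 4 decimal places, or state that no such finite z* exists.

With y'=λy (z=hλ):
  y_{n+1} = y_n + z·[10/11·y_n + 1/11·y_{n+1}] ⇒ (1 − 1/11z)y_{n+1} = (1 + 10/11z)y_n
  Hence R(z) = (1 + 10/11z)/(1 − 1/11z).

Solve |R(x)|<1 on ℝ⁻.
x=-1.27: |R|=0.1385
R=−1: 1+10/11x = −1+1/11x ⇒ -9/11x=2 ⇒ x=2/(-9/11)=-2.4444
Confirm numerically:
  x=-2.341: |R|=0.93022 <1
  x=-2.266: |R|=0.87894 <1
  x=-2.165: |R|=0.80896 <1
  x=-1.230: |R|=0.10630 <1
  x=-2.671: |R|=1.14915 >1
  x=-2.465: |R|=1.01374 >1
Stable set (-2.4444, 0).

z* = -2.4444.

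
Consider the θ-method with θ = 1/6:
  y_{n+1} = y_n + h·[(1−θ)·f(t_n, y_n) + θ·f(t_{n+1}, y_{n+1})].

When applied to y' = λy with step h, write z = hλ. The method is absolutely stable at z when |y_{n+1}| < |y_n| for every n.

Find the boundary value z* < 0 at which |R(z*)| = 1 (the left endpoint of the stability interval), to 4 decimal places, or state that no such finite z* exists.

Test eqn y'=λy, z=hλ:
  y_{n+1} = y_n + z·[5/6·y_n + 1/6·y_{n+1}] ⇒ (1 − 1/6z)y_{n+1} = (1 + 5/6z)y_n
  ⇒ R(z) = (1 + 5/6z)/(1 − 1/6z).

Boundary: |R(x)|=1, x<0.
x=-0.65: |R|=0.4135
R=−1: 1+5/6x = −1+1/6x ⇒ -2/3x=2 ⇒ x=2/(-2/3)=-3.0000
Confirm numerically:
  x=-2.416: |R|=0.72243 <1
  x=-2.193: |R|=0.60601 <1
  x=-1.604: |R|=0.26565 <1
  x=-1.305: |R|=0.07187 <1
  x=-3.568: |R|=1.23746 >1
  x=-3.201: |R|=1.08738 >1
  x=-3.052: |R|=1.02298 >1
Interval (-3.0000, 0).

z* = -3.0000.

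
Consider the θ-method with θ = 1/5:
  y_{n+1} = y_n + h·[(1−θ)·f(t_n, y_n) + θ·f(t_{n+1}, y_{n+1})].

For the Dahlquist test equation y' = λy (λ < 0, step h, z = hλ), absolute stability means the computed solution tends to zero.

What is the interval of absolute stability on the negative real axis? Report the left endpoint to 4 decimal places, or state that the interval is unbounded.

z∈(-3.3333,0).

Set f=λy, z=hλ:
  y_{n+1} = y_n + z·[4/5·y_n + 1/5·y_{n+1}] ⇒ (1 − 1/5z)y_{n+1} = (1 + 4/5z)y_n
  R(z) = (1 + 4/5z)/(1 − 1/5z).

Find x<0 with |R(x)|<1.
x=-0.61: |R|=0.4563
R=−1: 1+4/5x = −1+1/5x ⇒ -3/5x=2 ⇒ x=2/(-3/5)=-3.3333
Confirm numerically:
  x=-2.960: |R|=0.85930 <1
  x=-2.896: |R|=0.83384 <1
  x=-2.851: |R|=0.81569 <1
  x=-2.820: |R|=0.80307 <1
  x=-3.914: |R|=1.19542 >1
  x=-3.557: |R|=1.07842 >1
Interval (-3.3333, 0).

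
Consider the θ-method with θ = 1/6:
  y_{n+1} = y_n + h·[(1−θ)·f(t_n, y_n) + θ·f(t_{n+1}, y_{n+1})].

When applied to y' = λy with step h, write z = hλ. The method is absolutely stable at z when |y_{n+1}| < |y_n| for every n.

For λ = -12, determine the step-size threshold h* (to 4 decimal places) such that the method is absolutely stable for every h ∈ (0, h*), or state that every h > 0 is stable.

(-3.0000,0); λ=-12 ⇒ h* = (3)/12 = 0.2500.

With y'=λy (z=hλ):
  y_{n+1} = y_n + z·[5/6·y_n + 1/6·y_{n+1}] ⇒ (1 − 1/6z)y_{n+1} = (1 + 5/6z)y_n
  R(z) = (1 + 5/6z)/(1 − 1/6z).

Find x<0 with |R(x)|<1.
x=-0.33: |R|=0.6872
R=−1: 1+5/6x = −1+1/6x ⇒ -2/3x=2 ⇒ x=2/(-2/3)=-3.0000
Confirm numerically:
  x=-2.884: |R|=0.94777 <1
  x=-2.843: |R|=0.92898 <1
  x=-1.843: |R|=0.40992 <1
  x=-3.498: |R|=1.20973 >1
  x=-3.242: |R|=1.10474 >1
Stable set (-3.0000, 0).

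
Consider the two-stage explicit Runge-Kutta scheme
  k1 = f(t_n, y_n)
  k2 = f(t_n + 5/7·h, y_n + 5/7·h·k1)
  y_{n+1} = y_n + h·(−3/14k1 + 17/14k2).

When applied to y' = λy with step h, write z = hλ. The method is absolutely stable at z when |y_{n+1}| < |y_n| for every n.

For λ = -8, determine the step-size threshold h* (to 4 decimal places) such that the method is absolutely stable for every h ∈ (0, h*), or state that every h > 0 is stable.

With y'=λy (z=hλ):
  k1=λy_n ⇒ h·k1=z·y_n;  k2=λ(1+5/7z)y_n ⇒ h·k2=z(1+5/7z)y_n
  y_{n+1}/y_n = 1 − 3/14z + 17/14z(1+5/7z) = 1 + z + 85/98z²
  R(z) = 1 + z + 85/98z².

Solve |R(x)|<1 on ℝ⁻.
x=-0.32: |R|=0.7688
R=1: x+85/98x²=0 ⇒ x=−98/85=-1.1529; min R=1−1/(4·85/98)=0.7118>−1
Confirm numerically:
  x=-1.013: |R|=0.87704 <1
  x=-0.945: |R|=0.82956 <1
  x=-0.749: |R|=0.73758 <1
  x=-1.315: |R|=1.18484 >1
  x=-1.176: |R|=1.02352 >1
Stable set (-1.1529, 0).

(-1.1529,0); λ=-8 ⇒ h* = (98/85)/8 = 0.1441.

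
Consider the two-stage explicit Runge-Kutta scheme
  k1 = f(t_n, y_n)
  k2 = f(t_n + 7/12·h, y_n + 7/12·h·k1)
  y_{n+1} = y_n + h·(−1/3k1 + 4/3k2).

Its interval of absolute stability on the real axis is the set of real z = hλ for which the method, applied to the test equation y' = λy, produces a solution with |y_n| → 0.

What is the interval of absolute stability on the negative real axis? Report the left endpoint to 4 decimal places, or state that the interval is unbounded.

Test eqn y'=λy, z=hλ:
  k1=λy_n ⇒ h·k1=z·y_n;  k2=λ(1+7/12z)y_n ⇒ h·k2=z(1+7/12z)y_n
  y_{n+1}/y_n = 1 − 1/3z + 4/3z(1+7/12z) = 1 + z + 7/9z²
  R(z) = 1 + z + 7/9z².

Need |R(x)|<1, x<0.
x=-1.24: |R|=0.9559
R=1: x+7/9x²=0 ⇒ x=−9/7=-1.2857; min R=1−1/(4·7/9)=0.6786>−1
Confirm numerically:
  x=-1.113: |R|=0.85049 <1
  x=-1.033: |R|=0.79696 <1
  x=-0.834: |R|=0.70699 <1
  x=-0.679: |R|=0.67959 <1
  x=-1.813: |R|=1.74353 >1
  x=-1.589: |R|=1.37483 >1
  x=-1.399: |R|=1.12327 >1
Stable set (-1.2857, 0).

(-1.2857, 0).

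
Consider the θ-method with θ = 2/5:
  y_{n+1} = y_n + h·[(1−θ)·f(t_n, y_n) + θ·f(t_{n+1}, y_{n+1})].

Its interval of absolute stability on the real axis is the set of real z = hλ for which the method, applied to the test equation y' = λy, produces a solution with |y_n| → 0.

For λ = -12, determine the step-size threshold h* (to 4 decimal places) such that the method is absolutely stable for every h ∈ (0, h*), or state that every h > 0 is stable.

(-10.0000,0); λ=-12 ⇒ h* = (10)/12 = 0.8333.

Set f=λy, z=hλ:
  y_{n+1} = y_n + z·[3/5·y_n + 2/5·y_{n+1}] ⇒ (1 − 2/5z)y_{n+1} = (1 + 3/5z)y_n
  R(z) = (1 + 3/5z)/(1 − 2/5z).

Need |R(x)|<1, x<0.
x=-0.58: |R|=0.5292
R=−1: 1+3/5x = −1+2/5x ⇒ -1/5x=2 ⇒ x=2/(-1/5)=-10.0000
Confirm numerically:
  x=-8.980: |R|=0.95557 <1
  x=-8.136: |R|=0.91237 <1
  x=-5.774: |R|=0.74462 <1
  x=-4.467: |R|=0.60291 <1
  x=-10.580: |R|=1.02217 >1
  x=-10.500: |R|=1.01923 >1
So |R|<1 on (-10.0000, 0).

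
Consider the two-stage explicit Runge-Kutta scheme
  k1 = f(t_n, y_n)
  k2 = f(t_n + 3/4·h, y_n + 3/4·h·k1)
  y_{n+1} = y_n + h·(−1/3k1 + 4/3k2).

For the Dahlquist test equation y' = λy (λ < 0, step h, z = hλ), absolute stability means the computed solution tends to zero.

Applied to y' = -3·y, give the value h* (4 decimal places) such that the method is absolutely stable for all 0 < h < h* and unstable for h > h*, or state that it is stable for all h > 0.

(-1.0000,0); λ=-3 ⇒ h* = (1)/3 = 0.3333.

On y'=λy, z=hλ:
  k1=λy_n ⇒ h·k1=z·y_n;  k2=λ(1+3/4z)y_n ⇒ h·k2=z(1+3/4z)y_n
  y_{n+1}/y_n = 1 − 1/3z + 4/3z(1+3/4z) = 1 + z + z²
  so R(z) = 1 + z + z².

Find x<0 with |R(x)|<1.
x=-1.24: |R|=1.2976
R=1: x+1x²=0 ⇒ x=−1=-1.0000; min R=1−1/(4·1)=0.7500>−1
Confirm numerically:
  x=-0.962: |R|=0.96344 <1
  x=-0.869: |R|=0.88616 <1
  x=-0.802: |R|=0.84120 <1
  x=-1.553: |R|=1.85881 >1
  x=-1.421: |R|=1.59824 >1
Stable set (-1.0000, 0).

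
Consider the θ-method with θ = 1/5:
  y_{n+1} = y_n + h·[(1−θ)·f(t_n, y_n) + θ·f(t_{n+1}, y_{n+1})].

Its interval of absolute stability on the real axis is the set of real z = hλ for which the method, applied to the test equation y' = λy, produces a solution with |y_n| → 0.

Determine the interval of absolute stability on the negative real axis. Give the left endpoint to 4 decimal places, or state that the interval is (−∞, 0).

Set f=λy, z=hλ:
  y_{n+1} = y_n + z·[4/5·y_n + 1/5·y_{n+1}] ⇒ (1 − 1/5z)y_{n+1} = (1 + 4/5z)y_n
  so R(z) = (1 + 4/5z)/(1 − 1/5z).

Need |R(x)|<1, x<0.
x=-1.67: |R|=0.2519
R=−1: 1+4/5x = −1+1/5x ⇒ -3/5x=2 ⇒ x=2/(-3/5)=-3.3333
Confirm numerically:
  x=-3.270: |R|=0.97703 <1
  x=-2.404: |R|=0.62345 <1
  x=-2.401: |R|=0.62208 <1
  x=-1.430: |R|=0.11198 <1
  x=-3.511: |R|=1.06262 >1
  x=-3.411: |R|=1.02770 >1
  x=-3.396: |R|=1.02239 >1
Interval (-3.3333, 0).

(-3.3333, 0).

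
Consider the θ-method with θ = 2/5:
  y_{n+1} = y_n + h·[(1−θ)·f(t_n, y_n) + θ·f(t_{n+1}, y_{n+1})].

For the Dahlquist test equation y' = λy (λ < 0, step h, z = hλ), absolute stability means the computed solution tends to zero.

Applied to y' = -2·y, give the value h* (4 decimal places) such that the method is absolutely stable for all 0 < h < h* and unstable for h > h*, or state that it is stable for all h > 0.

(-10.0000,0); λ=-2 ⇒ h* = (10)/2 = 5.0000.

With y'=λy (z=hλ):
  y_{n+1} = y_n + z·[3/5·y_n + 2/5·y_{n+1}] ⇒ (1 − 2/5z)y_{n+1} = (1 + 3/5z)y_n
  R(z) = (1 + 3/5z)/(1 − 2/5z).

Need |R(x)|<1, x<0.
x=-0.37: |R|=0.6777
R=−1: 1+3/5x = −1+2/5x ⇒ -1/5x=2 ⇒ x=2/(-1/5)=-10.0000
Confirm numerically:
  x=-9.780: |R|=0.99104 <1
  x=-6.283: |R|=0.78840 <1
  x=-5.522: |R|=0.72089 <1
  x=-4.836: |R|=0.64804 <1
  x=-10.416: |R|=1.01610 >1
  x=-10.368: |R|=1.01430 >1
  x=-10.136: |R|=1.00538 >1
Stable set (-10.0000, 0).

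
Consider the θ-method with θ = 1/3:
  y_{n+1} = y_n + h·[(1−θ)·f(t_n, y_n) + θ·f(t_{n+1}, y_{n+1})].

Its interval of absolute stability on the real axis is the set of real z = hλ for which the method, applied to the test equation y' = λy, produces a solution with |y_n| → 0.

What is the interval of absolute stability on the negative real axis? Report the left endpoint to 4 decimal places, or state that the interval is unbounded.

z∈(-6.0000,0).

Set f=λy, z=hλ:
  y_{n+1} = y_n + z·[2/3·y_n + 1/3·y_{n+1}] ⇒ (1 − 1/3z)y_{n+1} = (1 + 2/3z)y_n
  so R(z) = (1 + 2/3z)/(1 − 1/3z).

Need |R(x)|<1, x<0.
x=-1.31: |R|=0.0882
R=−1: 1+2/3x = −1+1/3x ⇒ -1/3x=2 ⇒ x=2/(-1/3)=-6.0000
Confirm numerically:
  x=-5.775: |R|=0.97436 <1
  x=-4.592: |R|=0.81454 <1
  x=-3.868: |R|=0.68957 <1
  x=-2.662: |R|=0.41046 <1
  x=-6.515: |R|=1.05413 >1
  x=-6.348: |R|=1.03723 >1
So |R|<1 on (-6.0000, 0).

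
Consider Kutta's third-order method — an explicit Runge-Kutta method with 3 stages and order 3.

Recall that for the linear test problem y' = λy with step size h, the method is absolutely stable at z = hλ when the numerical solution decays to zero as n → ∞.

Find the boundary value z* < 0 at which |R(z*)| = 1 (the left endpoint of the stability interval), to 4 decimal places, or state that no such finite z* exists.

left endpoint -2.5127.

With y'=λy (z=hλ):
  order 3, 3-stage ⇒ R(z)=1+z+z^2/2+z^3/6
  (e.g. R(-0.96)=0.35334, |R|=0.35334)

Need |R(x)|<1, x<0.
x=-0.96: |R|=0.3533
|R(-2.67)|=1.2779 |R(-2.48)|=0.9470 |R(-1.6)|=0.0027
Bisect:
  x_lo=-2.8952 |R|=1.7487  x_hi=-0.3132 |R|=0.7307
  mid=-1.60419 |R|=0.00552 →hi
  mid=-2.24968 |R|=0.61678 →hi
  mid=-2.57243 |R|=1.10087 →lo
  mid=-2.41106 |R|=0.84045 →hi
  mid=-2.49174 |R|=0.96580 →hi
  mid=-2.53209 |R|=1.03209 →lo
  mid=-2.51192 |R|=0.99864 →hi
  mid=-2.52200 |R|=1.01528 →lo
  mid=-2.51696 |R|=1.00694 →lo
  ...
  [-2.51286,-2.51270] ⇒ x*=-2.5127
Interval (-2.5127, 0).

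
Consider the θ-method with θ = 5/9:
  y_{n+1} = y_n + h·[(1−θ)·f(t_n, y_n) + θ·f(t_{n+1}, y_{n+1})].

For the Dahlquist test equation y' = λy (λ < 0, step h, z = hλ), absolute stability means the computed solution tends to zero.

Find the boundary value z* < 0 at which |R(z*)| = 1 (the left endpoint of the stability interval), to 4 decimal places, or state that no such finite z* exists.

Test eqn y'=λy, z=hλ:
  y_{n+1} = y_n + z·[4/9·y_n + 5/9·y_{n+1}] ⇒ (1 − 5/9z)y_{n+1} = (1 + 4/9z)y_n
  R(z) = (1 + 4/9z)/(1 − 5/9z).

Find x<0 with |R(x)|<1.
x=-1.32: |R|=0.2385
x=-2: |R|=0.0526
x=-10: |R|=0.5254
x=-100: |R|=0.7682
θ=5/9≥1/2 ⇒ |1+4/9x|<|1−5/9x| ∀x<0 ⇒ unbounded interval.

(−∞, 0) — no finite endpoint.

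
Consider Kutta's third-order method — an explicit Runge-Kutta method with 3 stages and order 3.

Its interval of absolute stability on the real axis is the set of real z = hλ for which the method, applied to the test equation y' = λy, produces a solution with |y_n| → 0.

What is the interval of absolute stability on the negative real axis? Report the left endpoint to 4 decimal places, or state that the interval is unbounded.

Set f=λy, z=hλ:
  order 3, 3-stage ⇒ R(z)=1+z+z^2/2+z^3/6
  (e.g. R(-0.34)=0.71125, |R|=0.71125)

Find x<0 with |R(x)|<1.
x=-0.34: |R|=0.7112
|R(-2.02)|=0.3535 |R(-1.6)|=0.0027 |R(-1.41)|=0.1168
Bisect:
  x_lo=-3.1203 |R|=2.3154  x_hi=-0.2524 |R|=0.7768
  mid=-1.68633 |R|=0.06372 →hi
  mid=-2.40330 |R|=0.82890 →hi
  mid=-2.76179 |R|=1.45896 →lo
  mid=-2.58255 |R|=1.11851 →lo
  mid=-2.49292 |R|=0.96771 →hi
  mid=-2.53773 |R|=1.04156 →lo
  mid=-2.51533 |R|=1.00425 →lo
  mid=-2.50413 |R|=0.98589 →hi
  ...
  [-2.51288,-2.51270] ⇒ x*=-2.5127
Stable set (-2.5127, 0).

(-2.5127, 0).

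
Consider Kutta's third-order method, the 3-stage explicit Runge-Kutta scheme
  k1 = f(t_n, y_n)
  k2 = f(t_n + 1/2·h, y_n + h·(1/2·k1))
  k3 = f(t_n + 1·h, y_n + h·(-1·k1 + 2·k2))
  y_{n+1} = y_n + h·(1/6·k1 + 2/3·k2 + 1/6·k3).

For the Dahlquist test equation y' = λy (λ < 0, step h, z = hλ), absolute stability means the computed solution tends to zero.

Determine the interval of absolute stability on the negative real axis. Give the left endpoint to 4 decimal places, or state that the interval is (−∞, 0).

Test eqn y'=λy, z=hλ:
  order 3, 3-stage ⇒ R(z)=1+z+z^2/2+z^3/6
  (e.g. R(-0.71)=0.48240, |R|=0.48240)

Boundary: |R(x)|=1, x<0.
x=-0.71: |R|=0.4824
|R(-1.81)|=0.1602 |R(-0.58)|=0.5557 |R(-0.52)|=0.5918
Bisect:
  x_lo=-3.3951 |R|=3.1540  x_hi=-0.1688 |R|=0.8446
  mid=-1.78194 |R|=0.13732 →hi
  mid=-2.58851 |R|=1.12898 →lo
  mid=-2.18523 |R|=0.53677 →hi
  mid=-2.38687 |R|=0.80468 →hi
  mid=-2.48769 |R|=0.95927 →hi
  mid=-2.53810 |R|=1.04217 →lo
  mid=-2.51289 |R|=1.00024 →lo
  mid=-2.50029 |R|=0.97964 →hi
  mid=-2.50659 |R|=0.98991 →hi
  mid=-2.50974 |R|=0.99507 →hi
  ...
  [-2.51289,-2.51270] ⇒ x*=-2.5127
Stable set (-2.5127, 0).

z∈(-2.5127,0).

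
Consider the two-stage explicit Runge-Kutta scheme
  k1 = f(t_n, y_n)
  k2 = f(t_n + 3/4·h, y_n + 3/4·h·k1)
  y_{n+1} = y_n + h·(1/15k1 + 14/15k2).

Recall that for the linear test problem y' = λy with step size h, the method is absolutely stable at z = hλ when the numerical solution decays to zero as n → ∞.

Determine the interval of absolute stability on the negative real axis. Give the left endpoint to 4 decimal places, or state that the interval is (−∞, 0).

Set f=λy, z=hλ:
  k1=λy_n ⇒ h·k1=z·y_n;  k2=λ(1+3/4z)y_n ⇒ h·k2=z(1+3/4z)y_n
  y_{n+1}/y_n = 1 + 1/15z + 14/15z(1+3/4z) = 1 + z + 7/10z²
  so R(z) = 1 + z + 7/10z².

Find x<0 with |R(x)|<1.
x=-1.22: |R|=0.8219
R=1: x+7/10x²=0 ⇒ x=−10/7=-1.4286; min R=1−1/(4·7/10)=0.6429>−1
Confirm numerically:
  x=-1.020: |R|=0.70828 <1
  x=-0.986: |R|=0.69454 <1
  x=-0.612: |R|=0.65018 <1
  x=-1.956: |R|=1.72216 >1
  x=-1.543: |R|=1.12359 >1
Stable set (-1.4286, 0).

z∈(-1.4286,0).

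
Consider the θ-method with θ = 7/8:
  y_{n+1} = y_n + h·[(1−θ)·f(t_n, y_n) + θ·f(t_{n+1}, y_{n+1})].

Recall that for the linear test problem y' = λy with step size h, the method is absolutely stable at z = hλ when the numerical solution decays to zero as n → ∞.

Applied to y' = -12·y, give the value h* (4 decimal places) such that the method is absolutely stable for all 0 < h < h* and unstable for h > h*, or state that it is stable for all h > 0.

Test eqn y'=λy, z=hλ:
  y_{n+1} = y_n + z·[1/8·y_n + 7/8·y_{n+1}] ⇒ (1 − 7/8z)y_{n+1} = (1 + 1/8z)y_n
  R(z) = (1 + 1/8z)/(1 − 7/8z).

Find x<0 with |R(x)|<1.
x=-1.41: |R|=0.3688
x=-2: |R|=0.2727
x=-10: |R|=0.0256
x=-100: |R|=0.1299
θ=7/8≥1/2 ⇒ |1+1/8x|<|1−7/8x| ∀x<0 ⇒ interval (−∞,0).

(−∞, 0) — no finite endpoint. Any h>0 works for λ=-12.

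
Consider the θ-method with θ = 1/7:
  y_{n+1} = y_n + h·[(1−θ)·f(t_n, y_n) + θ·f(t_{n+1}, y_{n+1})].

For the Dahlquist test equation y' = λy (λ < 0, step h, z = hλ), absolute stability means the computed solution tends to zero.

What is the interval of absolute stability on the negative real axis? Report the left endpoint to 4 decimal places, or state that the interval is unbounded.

z∈(-2.8000,0).

With y'=λy (z=hλ):
  y_{n+1} = y_n + z·[6/7·y_n + 1/7·y_{n+1}] ⇒ (1 − 1/7z)y_{n+1} = (1 + 6/7z)y_n
  ⇒ R(z) = (1 + 6/7z)/(1 − 1/7z).

Need |R(x)|<1, x<0.
x=-1.18: |R|=0.0098
R=−1: 1+6/7x = −1+1/7x ⇒ -5/7x=2 ⇒ x=2/(-5/7)=-2.8000
Confirm numerically:
  x=-2.293: |R|=0.72721 <1
  x=-2.110: |R|=0.62130 <1
  x=-1.513: |R|=0.24410 <1
  x=-1.357: |R|=0.13665 <1
  x=-3.298: |R|=1.24179 >1
  x=-3.291: |R|=1.23856 >1
Stable set (-2.8000, 0).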